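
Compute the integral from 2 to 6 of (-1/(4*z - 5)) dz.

-log(19)/4 + log(3)/4

An antiderivative is F(z) = -log(4*z - 5)/4.
Then F(6) - F(2) = (-log(19)/4) - (-log(3)/4) = -log(19)/4 + log(3)/4.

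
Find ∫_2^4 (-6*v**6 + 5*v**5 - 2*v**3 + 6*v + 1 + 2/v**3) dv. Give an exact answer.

-1193419/112

By the power rule, an antiderivative is F(v) = -6*v**7/7 + 5*v**6/6 - v**4/2 + 3*v**2 + v - 1/v**2.
Then F(4) - F(2) = (-3597269/336) - (-4253/84) = -1193419/112.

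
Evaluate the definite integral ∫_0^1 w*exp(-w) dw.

1 - 2*exp(-1)

Integrate by parts once (u = w, dv = exp(-w) dw).
An antiderivative is F(w) = (-w - 1)*exp(-w).
Then F(1) - F(0) = (-2*exp(-1)) - (-1) = 1 - 2*exp(-1).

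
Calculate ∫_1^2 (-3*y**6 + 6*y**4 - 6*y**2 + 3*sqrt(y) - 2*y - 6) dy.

By the power rule, an antiderivative is F(y) = -3*y**7/7 + 6*y**5/5 + 2*y**(3/2) - 2*y**3 - y**2 - 6*y.
Then F(2) - F(1) = (-1696/35 + 4*sqrt(2)) - (-218/35) = -1478/35 + 4*sqrt(2).

-1478/35 + 4*sqrt(2)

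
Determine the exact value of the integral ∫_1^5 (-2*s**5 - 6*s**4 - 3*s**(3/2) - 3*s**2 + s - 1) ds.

-45358/5 - 30*sqrt(5)

By the power rule, an antiderivative is F(s) = -s**6/3 - 6*s**(5/2)/5 - 6*s**5/5 - s**3 + s**2/2 - s.
Then F(5) - F(1) = (-54455/6 - 30*sqrt(5)) - (-127/30) = -45358/5 - 30*sqrt(5).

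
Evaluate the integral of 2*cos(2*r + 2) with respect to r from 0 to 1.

Let u = 2*r + 2, so du = 2 dr. When r = 0, u = 2; when r = 1, u = 4.
The integral becomes ∫ cos(u) du from 2 to 4, with antiderivative sin(u).
Back in r: F(r) = sin(2*r + 2).
Then F(1) - F(0) = (sin(4)) - (sin(2)) = -sin(2) + sin(4).

-sin(2) + sin(4)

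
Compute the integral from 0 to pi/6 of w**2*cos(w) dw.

-1 + pi**2/72 + sqrt(3)*pi/6

Integrate by parts twice (u = w^2, dv = cos(w) dw).
An antiderivative is F(w) = w**2*sin(w) + 2*w*cos(w) - 2*sin(w).
Then F(pi/6) - F(0) = (-1 + pi**2/72 + sqrt(3)*pi/6) - (0) = -1 + pi**2/72 + sqrt(3)*pi/6.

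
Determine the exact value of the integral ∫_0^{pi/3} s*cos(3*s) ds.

-2/9

Integrate by parts once (u = s, dv = cos(3*s) ds).
An antiderivative is F(s) = s*sin(3*s)/3 + cos(3*s)/9.
Then F(pi/3) - F(0) = (-1/9) - (1/9) = -2/9.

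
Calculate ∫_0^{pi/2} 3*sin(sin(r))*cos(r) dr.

3 - 3*cos(1)

Let u = sin(r), so du = cos(r) dr. When r = 0, u = 0; when r = pi/2, u = 1.
The integral becomes 3·∫ sin(u) du from 0 to 1, with antiderivative -3*cos(u).
Back in r: F(r) = -3*cos(sin(r)).
Then F(pi/2) - F(0) = (-3*cos(1)) - (-3) = 3 - 3*cos(1).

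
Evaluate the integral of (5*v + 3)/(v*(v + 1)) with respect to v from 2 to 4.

Factor the denominator: v**2 + v = (v + 1)v.
Partial fractions: (5*v + 3)/(v*(v + 1)) = 2/(v + 1) + 3/v.
An antiderivative is F(v) = 3*log(v) + 2*log(v + 1).
Then F(4) - F(2) = (2*log(5) + 6*log(2)) - (log(72)) = -2*log(3) + 3*log(2) + 2*log(5).

-2*log(3) + 3*log(2) + 2*log(5)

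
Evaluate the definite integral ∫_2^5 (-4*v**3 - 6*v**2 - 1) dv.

-846

By the power rule, an antiderivative is F(v) = -v**4 - 2*v**3 - v.
Then F(5) - F(2) = (-880) - (-34) = -846.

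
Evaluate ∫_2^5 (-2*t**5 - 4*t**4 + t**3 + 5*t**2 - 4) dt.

By the power rule, an antiderivative is F(t) = -t**6/3 - 4*t**5/5 + t**4/4 + 5*t**3/3 - 4*t.
Then F(5) - F(2) = (-29455/4) - (-188/5) = -146523/20.

-146523/20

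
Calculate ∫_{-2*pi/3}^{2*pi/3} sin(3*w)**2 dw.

2*pi/3

Use the identity sin^2(3*w) = (1 - cos(6*w))/2.
An antiderivative is F(w) = w/2 - sin(6*w)/12.
Then F(2*pi/3) - F(-2*pi/3) = (pi/3) - (-pi/3) = 2*pi/3.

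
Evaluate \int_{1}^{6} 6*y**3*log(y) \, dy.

Integrate by parts once (u = ln y, dv = 6*y**3 dy).
An antiderivative is F(y) = 3*y**4*(4*log(y) - 1)/8.
Then F(6) - F(1) = (-486 + 1944*log(2) + 1944*log(3)) - (-3/8) = -3885/8 + 1944*log(2) + 1944*log(3).

-3885/8 + 1944*log(2) + 1944*log(3)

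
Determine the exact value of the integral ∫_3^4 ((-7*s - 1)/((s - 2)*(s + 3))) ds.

Factor the denominator: s**2 + s - 6 = (s + 3)(s - 2).
Partial fractions: (-7*s - 1)/((s - 2)*(s + 3)) = -4/(s + 3) - 3/(s - 2).
An antiderivative is F(s) = -3*log(s - 2) - 4*log(s + 3).
Then F(4) - F(3) = (-4*log(7) - 3*log(2)) - (-4*log(3) - 4*log(2)) = -4*log(7) + log(2) + 4*log(3).

-4*log(7) + log(2) + 4*log(3)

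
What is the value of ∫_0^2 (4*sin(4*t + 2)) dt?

Let u = 4*t + 2, so du = 4 dt. When t = 0, u = 2; when t = 2, u = 10.
The integral becomes ∫ sin(u) du from 2 to 10, with antiderivative -cos(u).
Back in t: F(t) = -cos(4*t + 2).
Then F(2) - F(0) = (-cos(10)) - (-cos(2)) = cos(2) - cos(10).

cos(2) - cos(10)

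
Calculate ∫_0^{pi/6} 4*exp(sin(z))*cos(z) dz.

Let u = sin(z), so du = cos(z) dz. When z = 0, u = 0; when z = pi/6, u = 1/2.
The integral becomes 4·∫ exp(u) du from 0 to 1/2, with antiderivative 4*exp(u).
Back in z: F(z) = 4*exp(sin(z)).
Then F(pi/6) - F(0) = (4*exp(1/2)) - (4) = -4 + 4*exp(1/2).

-4 + 4*exp(1/2)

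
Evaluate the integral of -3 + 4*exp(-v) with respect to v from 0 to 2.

An antiderivative is F(v) = -3*v - 4*exp(-v).
Then F(2) - F(0) = (-6 - 4*exp(-2)) - (-4) = -2 - 4*exp(-2).

-2 - 4*exp(-2)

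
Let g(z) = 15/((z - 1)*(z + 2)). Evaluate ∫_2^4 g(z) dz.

Factor the denominator: z**2 + z - 2 = (z + 2)(z - 1).
Partial fractions: 15/((z - 1)*(z + 2)) = -5/(z + 2) + 5/(z - 1).
An antiderivative is F(z) = 5*log(z - 1) - 5*log(z + 2).
Then F(4) - F(2) = (-log(32)) - (-10*log(2)) = log(32).

log(32)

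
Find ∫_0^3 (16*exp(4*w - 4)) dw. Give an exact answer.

Let u = 4*w - 4, so du = 4 dw. When w = 0, u = -4; when w = 3, u = 8.
The integral becomes 4·∫ exp(u) du from -4 to 8, with antiderivative 4*exp(u).
Back in w: F(w) = 4*exp(4*w - 4).
Then F(3) - F(0) = (4*exp(8)) - (4*exp(-4)) = -(4 - 4*exp(12))*exp(-4).

-(4 - 4*exp(12))*exp(-4)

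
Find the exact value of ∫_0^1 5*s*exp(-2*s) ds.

Integrate by parts once (u = s, dv = 5*exp(-2*s) ds).
An antiderivative is F(s) = (-10*s - 5)*exp(-2*s)/4.
Then F(1) - F(0) = (-15*exp(-2)/4) - (-5/4) = 5/4 - 15*exp(-2)/4.

5/4 - 15*exp(-2)/4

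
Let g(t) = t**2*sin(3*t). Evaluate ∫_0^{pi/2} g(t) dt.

-pi/9 - 2/27

Integrate by parts twice (u = t^2, dv = sin(3*t) dt).
An antiderivative is F(t) = -t**2*cos(3*t)/3 + 2*t*sin(3*t)/9 + 2*cos(3*t)/27.
Then F(pi/2) - F(0) = (-pi/9) - (2/27) = -pi/9 - 2/27.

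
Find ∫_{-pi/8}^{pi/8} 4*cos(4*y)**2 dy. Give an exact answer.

Use the identity cos^2(4*y) = (1 + cos(8*y))/2.
An antiderivative is F(y) = 2*y + sin(8*y)/4.
Then F(pi/8) - F(-pi/8) = (pi/4) - (-pi/4) = pi/2.

pi/2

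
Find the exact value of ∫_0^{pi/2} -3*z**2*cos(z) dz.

Integrate by parts twice (u = z^2, dv = -3*cos(z) dz).
An antiderivative is F(z) = -3*z**2*sin(z) - 6*z*cos(z) + 6*sin(z).
Then F(pi/2) - F(0) = (6 - 3*pi**2/4) - (0) = 6 - 3*pi**2/4.

6 - 3*pi**2/4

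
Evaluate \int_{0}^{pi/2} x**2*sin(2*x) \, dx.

-1/2 + pi**2/8

Integrate by parts twice (u = x^2, dv = sin(2*x) dx).
An antiderivative is F(x) = -x**2*cos(2*x)/2 + x*sin(2*x)/2 + cos(2*x)/4.
Then F(pi/2) - F(0) = (-1/4 + pi**2/8) - (1/4) = -1/2 + pi**2/8.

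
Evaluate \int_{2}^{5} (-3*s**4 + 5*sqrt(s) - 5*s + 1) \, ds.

-19053/10 - 20*sqrt(2)/3 + 50*sqrt(5)/3

By the power rule, an antiderivative is F(s) = -3*s**5/5 + 10*s**(3/2)/3 - 5*s**2/2 + s.
Then F(5) - F(2) = (-3865/2 + 50*sqrt(5)/3) - (-136/5 + 20*sqrt(2)/3) = -19053/10 - 20*sqrt(2)/3 + 50*sqrt(5)/3.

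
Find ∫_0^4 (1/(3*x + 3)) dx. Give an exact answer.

log(5)/3

An antiderivative is F(x) = log(3*x + 3)/3.
Then F(4) - F(0) = (log(15)/3) - (log(3)/3) = log(5)/3.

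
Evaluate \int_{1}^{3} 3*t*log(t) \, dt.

-6 + 27*log(3)/2

Integrate by parts once (u = ln t, dv = 3*t dt).
An antiderivative is F(t) = 3*t**2*(2*log(t) - 1)/4.
Then F(3) - F(1) = (-27/4 + 27*log(3)/2) - (-3/4) = -6 + 27*log(3)/2.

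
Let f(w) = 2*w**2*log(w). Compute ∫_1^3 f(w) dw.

Integrate by parts once (u = ln w, dv = 2*w**2 dw).
An antiderivative is F(w) = 2*w**3*(3*log(w) - 1)/9.
Then F(3) - F(1) = (-6 + 18*log(3)) - (-2/9) = -52/9 + 18*log(3).

-52/9 + 18*log(3)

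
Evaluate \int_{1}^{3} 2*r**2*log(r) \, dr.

-52/9 + 18*log(3)

Integrate by parts once (u = ln r, dv = 2*r**2 dr).
An antiderivative is F(r) = 2*r**3*(3*log(r) - 1)/9.
Then F(3) - F(1) = (-6 + 18*log(3)) - (-2/9) = -52/9 + 18*log(3).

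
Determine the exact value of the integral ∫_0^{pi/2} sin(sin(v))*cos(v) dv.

Let u = sin(v), so du = cos(v) dv. When v = 0, u = 0; when v = pi/2, u = 1.
The integral becomes ∫ sin(u) du from 0 to 1, with antiderivative -cos(u).
Back in v: F(v) = -cos(sin(v)).
Then F(pi/2) - F(0) = (-cos(1)) - (-1) = 1 - cos(1).

1 - cos(1)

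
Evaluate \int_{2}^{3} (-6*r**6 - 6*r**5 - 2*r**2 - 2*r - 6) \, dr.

By the power rule, an antiderivative is F(r) = -6*r**7/7 - r**6 - 2*r**3/3 - r**2 - 6*r.
Then F(3) - F(2) = (-18540/7) - (-4096/21) = -51524/21.

-51524/21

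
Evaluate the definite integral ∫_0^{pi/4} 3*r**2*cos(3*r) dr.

Integrate by parts twice (u = r^2, dv = 3*cos(3*r) dr).
An antiderivative is F(r) = r**2*sin(3*r) + 2*r*cos(3*r)/3 - 2*sin(3*r)/9.
Then F(pi/4) - F(0) = (sqrt(2)*(-24*pi - 32 + 9*pi**2)/288) - (0) = sqrt(2)*(-24*pi - 32 + 9*pi**2)/288.

sqrt(2)*(-24*pi - 32 + 9*pi**2)/288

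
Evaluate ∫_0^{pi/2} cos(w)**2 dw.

pi/4

Use the identity cos^2(w) = (1 + cos(2*w))/2.
An antiderivative is F(w) = w/2 + sin(2*w)/4.
Then F(pi/2) - F(0) = (pi/4) - (0) = pi/4.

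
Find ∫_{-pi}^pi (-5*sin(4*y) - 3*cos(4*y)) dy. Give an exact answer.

An antiderivative is F(y) = -3*sin(4*y)/4 + 5*cos(4*y)/4.
Then F(pi) - F(-pi) = (5/4) - (5/4) = 0.

0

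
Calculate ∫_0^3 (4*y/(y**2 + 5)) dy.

-2*log(5) + 2*log(2) + 2*log(7)

Let u = y**2 + 5, so du = 2*y dy. When y = 0, u = 5; when y = 3, u = 14.
The integral becomes 2·∫ 1/u du from 5 to 14, with antiderivative 2*log(u).
Back in y: F(y) = 2*log(y**2 + 5).
Then F(3) - F(0) = (2*log(2) + 2*log(7)) - (log(25)) = -2*log(5) + 2*log(2) + 2*log(7).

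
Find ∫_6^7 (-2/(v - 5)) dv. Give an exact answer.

-log(4)

An antiderivative is F(v) = -2*log(v - 5).
Then F(7) - F(6) = (-log(4)) - (0) = -log(4).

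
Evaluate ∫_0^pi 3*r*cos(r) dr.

Integrate by parts once (u = r, dv = 3*cos(r) dr).
An antiderivative is F(r) = 3*r*sin(r) + 3*cos(r).
Then F(pi) - F(0) = (-3) - (3) = -6.

-6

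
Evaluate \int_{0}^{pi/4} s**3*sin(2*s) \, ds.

-3/8 + 3*pi**2/64

Integrate by parts 3 times (u = s^3, dv = sin(2*s) ds).
An antiderivative is F(s) = -s**3*cos(2*s)/2 + 3*s**2*sin(2*s)/4 + 3*s*cos(2*s)/4 - 3*sin(2*s)/8.
Then F(pi/4) - F(0) = (-3/8 + 3*pi**2/64) - (0) = -3/8 + 3*pi**2/64.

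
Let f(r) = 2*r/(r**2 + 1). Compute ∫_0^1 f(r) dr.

Let u = r**2 + 1, so du = 2*r dr. When r = 0, u = 1; when r = 1, u = 2.
The integral becomes ∫ 1/u du from 1 to 2, with antiderivative log(u).
Back in r: F(r) = log(r**2 + 1).
Then F(1) - F(0) = (log(2)) - (0) = log(2).

log(2)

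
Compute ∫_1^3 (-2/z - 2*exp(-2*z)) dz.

-2*log(3) - exp(-2) + exp(-6)

An antiderivative is F(z) = -2*log(z) + exp(-2*z).
Then F(3) - F(1) = (-2*log(3) + exp(-6)) - (exp(-2)) = -2*log(3) - exp(-2) + exp(-6).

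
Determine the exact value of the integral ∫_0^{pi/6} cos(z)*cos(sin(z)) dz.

sin(1/2)

Let u = sin(z), so du = cos(z) dz. When z = 0, u = 0; when z = pi/6, u = 1/2.
The integral becomes ∫ cos(u) du from 0 to 1/2, with antiderivative sin(u).
Back in z: F(z) = sin(sin(z)).
Then F(pi/6) - F(0) = (sin(1/2)) - (0) = sin(1/2).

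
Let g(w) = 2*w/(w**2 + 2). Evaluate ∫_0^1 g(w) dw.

log(3/2)

Let u = w**2 + 2, so du = 2*w dw. When w = 0, u = 2; when w = 1, u = 3.
The integral becomes ∫ 1/u du from 2 to 3, with antiderivative log(u).
Back in w: F(w) = log(w**2 + 2).
Then F(1) - F(0) = (log(3)) - (log(2)) = log(3/2).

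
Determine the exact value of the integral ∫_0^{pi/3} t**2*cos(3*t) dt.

-2*pi/27

Integrate by parts twice (u = t^2, dv = cos(3*t) dt).
An antiderivative is F(t) = t**2*sin(3*t)/3 + 2*t*cos(3*t)/9 - 2*sin(3*t)/27.
Then F(pi/3) - F(0) = (-2*pi/27) - (0) = -2*pi/27.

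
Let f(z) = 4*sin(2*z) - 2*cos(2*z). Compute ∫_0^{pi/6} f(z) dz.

1 - sqrt(3)/2

An antiderivative is F(z) = -sin(2*z) - 2*cos(2*z).
Then F(pi/6) - F(0) = (-1 - sqrt(3)/2) - (-2) = 1 - sqrt(3)/2.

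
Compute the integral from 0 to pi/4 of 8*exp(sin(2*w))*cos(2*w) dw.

-4 + 4*E

Let u = sin(2*w), so du = 2*cos(2*w) dw. When w = 0, u = 0; when w = pi/4, u = 1.
The integral becomes 4·∫ exp(u) du from 0 to 1, with antiderivative 4*exp(u).
Back in w: F(w) = 4*exp(sin(2*w)).
Then F(pi/4) - F(0) = (4*E) - (4) = -4 + 4*E.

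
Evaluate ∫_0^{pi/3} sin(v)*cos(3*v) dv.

Use the identity sin(v)cos(3*v) = [sin(4*v) + sin(-2*v)]/2.
An antiderivative is F(v) = cos(2*v)/4 - cos(4*v)/8.
Then F(pi/3) - F(0) = (-1/16) - (1/8) = -3/16.

-3/16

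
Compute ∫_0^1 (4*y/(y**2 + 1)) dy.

Let u = y**2 + 1, so du = 2*y dy. When y = 0, u = 1; when y = 1, u = 2.
The integral becomes 2·∫ 1/u du from 1 to 2, with antiderivative 2*log(u).
Back in y: F(y) = 2*log(y**2 + 1).
Then F(1) - F(0) = (log(4)) - (0) = log(4).

log(4)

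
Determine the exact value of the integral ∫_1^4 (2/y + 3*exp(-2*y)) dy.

An antiderivative is F(y) = 2*log(y) - 3*exp(-2*y)/2.
Then F(4) - F(1) = (-3*exp(-8)/2 + 4*log(2)) - (-3*exp(-2)/2) = -3*exp(-8)/2 + 3*exp(-2)/2 + 4*log(2).

-3*exp(-8)/2 + 3*exp(-2)/2 + 4*log(2)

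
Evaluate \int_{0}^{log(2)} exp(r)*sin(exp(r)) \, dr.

Let u = exp(r), so du = exp(r) dr. When r = 0, u = 1; when r = log(2), u = 2.
The integral becomes ∫ sin(u) du from 1 to 2, with antiderivative -cos(u).
Back in r: F(r) = -cos(exp(r)).
Then F(log(2)) - F(0) = (-cos(2)) - (-cos(1)) = -cos(2) + cos(1).

-cos(2) + cos(1)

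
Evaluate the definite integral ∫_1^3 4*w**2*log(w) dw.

-104/9 + 36*log(3)

Integrate by parts once (u = ln w, dv = 4*w**2 dw).
An antiderivative is F(w) = 4*w**3*(3*log(w) - 1)/9.
Then F(3) - F(1) = (-12 + 36*log(3)) - (-4/9) = -104/9 + 36*log(3).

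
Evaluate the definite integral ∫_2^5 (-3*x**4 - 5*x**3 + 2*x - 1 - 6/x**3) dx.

By the power rule, an antiderivative is F(x) = -3*x**5/5 - 5*x**4/4 + x**2 - x + 3/x**2.
Then F(5) - F(2) = (-263613/100) - (-729/20) = -64992/25.

-64992/25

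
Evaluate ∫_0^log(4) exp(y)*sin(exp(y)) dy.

cos(1) - cos(4)

Let u = exp(y), so du = exp(y) dy. When y = 0, u = 1; when y = log(4), u = 4.
The integral becomes ∫ sin(u) du from 1 to 4, with antiderivative -cos(u).
Back in y: F(y) = -cos(exp(y)).
Then F(log(4)) - F(0) = (-cos(4)) - (-cos(1)) = cos(1) - cos(4).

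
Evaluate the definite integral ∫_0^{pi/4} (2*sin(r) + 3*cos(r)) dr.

sqrt(2)/2 + 2

An antiderivative is F(r) = 3*sin(r) - 2*cos(r).
Then F(pi/4) - F(0) = (sqrt(2)/2) - (-2) = sqrt(2)/2 + 2.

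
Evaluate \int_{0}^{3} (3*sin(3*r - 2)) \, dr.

Let u = 3*r - 2, so du = 3 dr. When r = 0, u = -2; when r = 3, u = 7.
The integral becomes ∫ sin(u) du from -2 to 7, with antiderivative -cos(u).
Back in r: F(r) = -cos(3*r - 2).
Then F(3) - F(0) = (-cos(7)) - (-cos(2)) = -cos(7) + cos(2).

-cos(7) + cos(2)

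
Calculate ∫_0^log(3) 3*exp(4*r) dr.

Let u = exp(r), so du = exp(r) dr. When r = 0, u = 1; when r = log(3), u = 3.
The integral becomes 3·∫ u**3 du from 1 to 3, with antiderivative 3*u**4/4.
Back in r: F(r) = 3*exp(4*r)/4.
Then F(log(3)) - F(0) = (243/4) - (3/4) = 60.

60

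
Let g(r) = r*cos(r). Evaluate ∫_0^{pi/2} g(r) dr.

Integrate by parts once (u = r, dv = cos(r) dr).
An antiderivative is F(r) = r*sin(r) + cos(r).
Then F(pi/2) - F(0) = (pi/2) - (1) = -1 + pi/2.

-1 + pi/2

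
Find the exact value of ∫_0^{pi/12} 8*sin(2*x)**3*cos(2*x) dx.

1/16

Let u = sin(2*x), so du = 2*cos(2*x) dx. When x = 0, u = 0; when x = pi/12, u = 1/2.
The integral becomes 4·∫ u**3 du from 0 to 1/2, with antiderivative u**4.
Back in x: F(x) = sin(2*x)**4.
Then F(pi/12) - F(0) = (1/16) - (0) = 1/16.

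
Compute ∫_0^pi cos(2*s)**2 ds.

Use the identity cos^2(2*s) = (1 + cos(4*s))/2.
An antiderivative is F(s) = s/2 + sin(4*s)/8.
Then F(pi) - F(0) = (pi/2) - (0) = pi/2.

pi/2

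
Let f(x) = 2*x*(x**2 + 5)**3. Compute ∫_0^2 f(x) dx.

Let u = x**2 + 5, so du = 2*x dx. When x = 0, u = 5; when x = 2, u = 9.
The integral becomes ∫ u**3 du from 5 to 9, with antiderivative u**4/4.
Back in x: F(x) = (x**2 + 5)**4/4.
Then F(2) - F(0) = (6561/4) - (625/4) = 1484.

1484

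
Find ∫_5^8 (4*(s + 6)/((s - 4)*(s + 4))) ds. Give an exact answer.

Factor the denominator: s**2 - 16 = (s + 4)(s - 4).
Partial fractions: 4*(s + 6)/((s - 4)*(s + 4)) = -1/(s + 4) + 5/(s - 4).
An antiderivative is F(s) = 5*log(s - 4) - log(s + 4).
Then F(8) - F(5) = (-log(3) + 8*log(2)) - (-log(9)) = log(3) + 8*log(2).

log(3) + 8*log(2)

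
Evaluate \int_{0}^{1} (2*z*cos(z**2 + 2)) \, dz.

Let u = z**2 + 2, so du = 2*z dz. When z = 0, u = 2; when z = 1, u = 3.
The integral becomes ∫ cos(u) du from 2 to 3, with antiderivative sin(u).
Back in z: F(z) = sin(z**2 + 2).
Then F(1) - F(0) = (sin(3)) - (sin(2)) = -sin(2) + sin(3).

-sin(2) + sin(3)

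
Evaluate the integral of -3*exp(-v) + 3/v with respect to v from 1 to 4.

An antiderivative is F(v) = 3*log(v) + 3*exp(-v).
Then F(4) - F(1) = (3*exp(-4) + 6*log(2)) - (3*exp(-1)) = -3*exp(-1) + 3*exp(-4) + 6*log(2).

-3*exp(-1) + 3*exp(-4) + 6*log(2)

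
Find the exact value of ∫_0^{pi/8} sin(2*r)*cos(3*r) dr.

-2/5 + sqrt(2 - sqrt(2))/20 + sqrt(sqrt(2) + 2)/4

Use the identity sin(2*r)cos(3*r) = [sin(5*r) + sin(-r)]/2.
An antiderivative is F(r) = cos(r)/2 - cos(5*r)/10.
Then F(pi/8) - F(0) = (sqrt(2 - sqrt(2))/20 + sqrt(sqrt(2) + 2)/4) - (2/5) = -2/5 + sqrt(2 - sqrt(2))/20 + sqrt(sqrt(2) + 2)/4.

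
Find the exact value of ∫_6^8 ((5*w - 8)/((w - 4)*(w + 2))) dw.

Factor the denominator: w**2 - 2*w - 8 = (w + 2)(w - 4).
Partial fractions: (5*w - 8)/((w - 4)*(w + 2)) = 3/(w + 2) + 2/(w - 4).
An antiderivative is F(w) = 2*log(w - 4) + 3*log(w + 2).
Then F(8) - F(6) = (3*log(5) + 7*log(2)) - (11*log(2)) = -4*log(2) + 3*log(5).

-4*log(2) + 3*log(5)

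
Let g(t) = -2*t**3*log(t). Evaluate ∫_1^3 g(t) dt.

Integrate by parts once (u = ln t, dv = -2*t**3 dt).
An antiderivative is F(t) = -t**4*(4*log(t) - 1)/8.
Then F(3) - F(1) = (81/8 - 81*log(3)/2) - (1/8) = 10 - 81*log(3)/2.

10 - 81*log(3)/2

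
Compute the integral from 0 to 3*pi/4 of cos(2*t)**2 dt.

3*pi/8

Use the identity cos^2(2*t) = (1 + cos(4*t))/2.
An antiderivative is F(t) = t/2 + sin(4*t)/8.
Then F(3*pi/4) - F(0) = (3*pi/8) - (0) = 3*pi/8.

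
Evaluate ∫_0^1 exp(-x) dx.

1 - exp(-1)

An antiderivative is F(x) = -exp(-x).
Then F(1) - F(0) = (-exp(-1)) - (-1) = 1 - exp(-1).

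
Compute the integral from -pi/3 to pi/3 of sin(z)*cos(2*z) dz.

Use the identity sin(z)cos(2*z) = [sin(3*z) + sin(-z)]/2.
An antiderivative is F(z) = cos(z)/2 - cos(3*z)/6.
Then F(pi/3) - F(-pi/3) = (5/12) - (5/12) = 0.

0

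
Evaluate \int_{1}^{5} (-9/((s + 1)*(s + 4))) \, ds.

Factor the denominator: s**2 + 5*s + 4 = (s + 4)(s + 1).
Partial fractions: -9/((s + 1)*(s + 4)) = 3/(s + 4) - 3/(s + 1).
An antiderivative is F(s) = -3*log(s + 1) + 3*log(s + 4).
Then F(5) - F(1) = (log(27/8)) - (-3*log(2) + 3*log(5)) = -3*log(5) + 3*log(3).

-3*log(5) + 3*log(3)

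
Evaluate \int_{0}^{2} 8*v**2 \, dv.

64/3

Let u = 2*v, so du = 2 dv. When v = 0, u = 0; when v = 2, u = 4.
The integral becomes ∫ u**2 du from 0 to 4, with antiderivative u**3/3.
Back in v: F(v) = 8*v**3/3.
Then F(2) - F(0) = (64/3) - (0) = 64/3.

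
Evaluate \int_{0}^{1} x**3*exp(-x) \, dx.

Integrate by parts 3 times (u = x^3, dv = exp(-x) dx).
An antiderivative is F(x) = (-x**3 - 3*x**2 - 6*x - 6)*exp(-x).
Then F(1) - F(0) = (-16*exp(-1)) - (-6) = 6 - 16*exp(-1).

6 - 16*exp(-1)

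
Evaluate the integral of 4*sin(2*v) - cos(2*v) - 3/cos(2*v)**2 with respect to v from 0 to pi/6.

An antiderivative is F(v) = -sin(2*v)/2 - 2*cos(2*v) - 3*tan(2*v)/2.
Then F(pi/6) - F(0) = (-7*sqrt(3)/4 - 1) - (-2) = 1 - 7*sqrt(3)/4.

1 - 7*sqrt(3)/4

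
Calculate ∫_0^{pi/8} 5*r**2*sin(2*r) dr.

Integrate by parts twice (u = r^2, dv = 5*sin(2*r) dr).
An antiderivative is F(r) = -5*r**2*cos(2*r)/2 + 5*r*sin(2*r)/2 + 5*cos(2*r)/4.
Then F(pi/8) - F(0) = (5*sqrt(2)*(-pi**2 + 8*pi + 32)/256) - (5/4) = -5/4 - 5*sqrt(2)*pi**2/256 + 5*sqrt(2)*pi/32 + 5*sqrt(2)/8.

-5/4 - 5*sqrt(2)*pi**2/256 + 5*sqrt(2)*pi/32 + 5*sqrt(2)/8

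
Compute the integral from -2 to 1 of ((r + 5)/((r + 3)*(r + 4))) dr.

Factor the denominator: r**2 + 7*r + 12 = (r + 4)(r + 3).
Partial fractions: (r + 5)/((r + 3)*(r + 4)) = -1/(r + 4) + 2/(r + 3).
An antiderivative is F(r) = 2*log(r + 3) - log(r + 4).
Then F(1) - F(-2) = (log(16/5)) - (-log(2)) = log(32/5).

log(32/5)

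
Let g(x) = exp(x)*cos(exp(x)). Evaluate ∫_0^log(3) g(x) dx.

Let u = exp(x), so du = exp(x) dx. When x = 0, u = 1; when x = log(3), u = 3.
The integral becomes ∫ cos(u) du from 1 to 3, with antiderivative sin(u).
Back in x: F(x) = sin(exp(x)).
Then F(log(3)) - F(0) = (sin(3)) - (sin(1)) = -sin(1) + sin(3).

-sin(1) + sin(3)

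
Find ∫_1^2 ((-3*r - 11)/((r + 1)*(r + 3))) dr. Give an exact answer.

Factor the denominator: r**2 + 4*r + 3 = (r + 3)(r + 1).
Partial fractions: (-3*r - 11)/((r + 1)*(r + 3)) = 1/(r + 3) - 4/(r + 1).
An antiderivative is F(r) = -4*log(r + 1) + log(r + 3).
Then F(2) - F(1) = (log(5/81)) - (-log(4)) = log(20/81).

log(20/81)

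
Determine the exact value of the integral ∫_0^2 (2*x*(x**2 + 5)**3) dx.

Let u = x**2 + 5, so du = 2*x dx. When x = 0, u = 5; when x = 2, u = 9.
The integral becomes ∫ u**3 du from 5 to 9, with antiderivative u**4/4.
Back in x: F(x) = (x**2 + 5)**4/4.
Then F(2) - F(0) = (6561/4) - (625/4) = 1484.

1484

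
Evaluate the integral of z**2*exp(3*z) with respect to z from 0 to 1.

Integrate by parts twice (u = z^2, dv = exp(3*z) dz).
An antiderivative is F(z) = (9*z**2 - 6*z + 2)*exp(3*z)/27.
Then F(1) - F(0) = (5*exp(3)/27) - (2/27) = -2/27 + 5*exp(3)/27.

-2/27 + 5*exp(3)/27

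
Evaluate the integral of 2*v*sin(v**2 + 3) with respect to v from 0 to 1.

cos(3) - cos(4)

Let u = v**2 + 3, so du = 2*v dv. When v = 0, u = 3; when v = 1, u = 4.
The integral becomes ∫ sin(u) du from 3 to 4, with antiderivative -cos(u).
Back in v: F(v) = -cos(v**2 + 3).
Then F(1) - F(0) = (-cos(4)) - (-cos(3)) = cos(3) - cos(4).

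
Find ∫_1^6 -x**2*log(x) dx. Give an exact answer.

-72*log(3) - 72*log(2) + 215/9

Integrate by parts once (u = ln x, dv = -x**2 dx).
An antiderivative is F(x) = -x**3*(3*log(x) - 1)/9.
Then F(6) - F(1) = (-72*log(3) - 72*log(2) + 24) - (1/9) = -72*log(3) - 72*log(2) + 215/9.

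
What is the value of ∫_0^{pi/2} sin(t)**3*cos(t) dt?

Let u = sin(t), so du = cos(t) dt. When t = 0, u = 0; when t = pi/2, u = 1.
The integral becomes ∫ u**3 du from 0 to 1, with antiderivative u**4/4.
Back in t: F(t) = sin(t)**4/4.
Then F(pi/2) - F(0) = (1/4) - (0) = 1/4.

1/4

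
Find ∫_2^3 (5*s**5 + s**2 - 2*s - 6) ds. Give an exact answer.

1099/2

By the power rule, an antiderivative is F(s) = 5*s**6/6 + s**3/3 - s**2 - 6*s.
Then F(3) - F(2) = (1179/2) - (40) = 1099/2.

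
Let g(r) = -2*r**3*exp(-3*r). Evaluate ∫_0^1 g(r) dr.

-4/27 + 52*exp(-3)/27

Integrate by parts 3 times (u = r^3, dv = -2*exp(-3*r) dr).
An antiderivative is F(r) = (18*r**3 + 18*r**2 + 12*r + 4)*exp(-3*r)/27.
Then F(1) - F(0) = (52*exp(-3)/27) - (4/27) = -4/27 + 52*exp(-3)/27.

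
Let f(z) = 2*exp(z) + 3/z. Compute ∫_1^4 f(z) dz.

-2*exp(1) + 6*log(2) + 2*exp(4)

An antiderivative is F(z) = 2*exp(z) + 3*log(z).
Then F(4) - F(1) = (log(64) + 2*exp(4)) - (2*exp(1)) = -2*exp(1) + 6*log(2) + 2*exp(4).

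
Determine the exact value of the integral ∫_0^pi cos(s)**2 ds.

pi/2

Use the identity cos^2(s) = (1 + cos(2*s))/2.
An antiderivative is F(s) = s/2 + sin(2*s)/4.
Then F(pi) - F(0) = (pi/2) - (0) = pi/2.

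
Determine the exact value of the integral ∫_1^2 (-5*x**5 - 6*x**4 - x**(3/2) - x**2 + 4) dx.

By the power rule, an antiderivative is F(x) = -5*x**6/6 - 2*x**(5/2)/5 - 6*x**5/5 - x**3/3 + 4*x.
Then F(2) - F(1) = (-432/5 - 8*sqrt(2)/5) - (37/30) = -2629/30 - 8*sqrt(2)/5.

-2629/30 - 8*sqrt(2)/5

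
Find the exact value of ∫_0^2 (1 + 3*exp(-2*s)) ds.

An antiderivative is F(s) = s - 3*exp(-2*s)/2.
Then F(2) - F(0) = (2 - 3*exp(-4)/2) - (-3/2) = 7/2 - 3*exp(-4)/2.

7/2 - 3*exp(-4)/2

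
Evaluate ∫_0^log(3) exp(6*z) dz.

364/3

Let u = exp(z), so du = exp(z) dz. When z = 0, u = 1; when z = log(3), u = 3.
The integral becomes ∫ u**5 du from 1 to 3, with antiderivative u**6/6.
Back in z: F(z) = exp(6*z)/6.
Then F(log(3)) - F(0) = (243/2) - (1/6) = 364/3.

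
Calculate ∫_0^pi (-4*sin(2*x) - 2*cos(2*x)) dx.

0

An antiderivative is F(x) = -sin(2*x) + 2*cos(2*x).
Then F(pi) - F(0) = (2) - (2) = 0.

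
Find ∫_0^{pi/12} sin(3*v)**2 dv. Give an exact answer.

-1/12 + pi/24

Use the identity sin^2(3*v) = (1 - cos(6*v))/2.
An antiderivative is F(v) = v/2 - sin(6*v)/12.
Then F(pi/12) - F(0) = (-1/12 + pi/24) - (0) = -1/12 + pi/24.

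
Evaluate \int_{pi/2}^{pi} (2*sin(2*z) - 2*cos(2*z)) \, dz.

-2

An antiderivative is F(z) = -sin(2*z) - cos(2*z).
Then F(pi) - F(pi/2) = (-1) - (1) = -2.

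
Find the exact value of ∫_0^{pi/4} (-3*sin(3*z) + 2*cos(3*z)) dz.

An antiderivative is F(z) = 2*sin(3*z)/3 + cos(3*z).
Then F(pi/4) - F(0) = (-sqrt(2)/6) - (1) = -1 - sqrt(2)/6.

-1 - sqrt(2)/6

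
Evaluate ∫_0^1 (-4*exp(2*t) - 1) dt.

An antiderivative is F(t) = -2*exp(2*t) - t.
Then F(1) - F(0) = (-2*exp(2) - 1) - (-2) = 1 - 2*exp(2).

1 - 2*exp(2)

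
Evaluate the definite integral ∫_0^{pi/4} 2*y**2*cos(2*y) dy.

Integrate by parts twice (u = y^2, dv = 2*cos(2*y) dy).
An antiderivative is F(y) = y**2*sin(2*y) + y*cos(2*y) - sin(2*y)/2.
Then F(pi/4) - F(0) = (-1/2 + pi**2/16) - (0) = -1/2 + pi**2/16.

-1/2 + pi**2/16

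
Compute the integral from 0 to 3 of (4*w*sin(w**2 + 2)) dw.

Let u = w**2 + 2, so du = 2*w dw. When w = 0, u = 2; when w = 3, u = 11.
The integral becomes 2·∫ sin(u) du from 2 to 11, with antiderivative -2*cos(u).
Back in w: F(w) = -2*cos(w**2 + 2).
Then F(3) - F(0) = (-2*cos(11)) - (-2*cos(2)) = 2*cos(2) - 2*cos(11).

2*cos(2) - 2*cos(11)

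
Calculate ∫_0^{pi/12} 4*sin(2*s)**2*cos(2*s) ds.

1/12

Let u = sin(2*s), so du = 2*cos(2*s) ds. When s = 0, u = 0; when s = pi/12, u = 1/2.
The integral becomes 2·∫ u**2 du from 0 to 1/2, with antiderivative 2*u**3/3.
Back in s: F(s) = 2*sin(2*s)**3/3.
Then F(pi/12) - F(0) = (1/12) - (0) = 1/12.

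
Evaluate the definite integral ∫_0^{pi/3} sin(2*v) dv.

3/4

An antiderivative is F(v) = -cos(2*v)/2.
Then F(pi/3) - F(0) = (1/4) - (-1/2) = 3/4.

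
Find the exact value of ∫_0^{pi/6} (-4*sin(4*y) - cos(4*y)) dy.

-3/2 - sqrt(3)/8

An antiderivative is F(y) = -sin(4*y)/4 + cos(4*y).
Then F(pi/6) - F(0) = (-1/2 - sqrt(3)/8) - (1) = -3/2 - sqrt(3)/8.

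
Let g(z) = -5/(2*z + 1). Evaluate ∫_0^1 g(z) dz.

An antiderivative is F(z) = -5*log(2*z + 1)/2.
Then F(1) - F(0) = (-5*log(3)/2) - (0) = -5*log(3)/2.

-5*log(3)/2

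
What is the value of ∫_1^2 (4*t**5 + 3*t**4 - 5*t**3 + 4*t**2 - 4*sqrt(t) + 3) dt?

1137/20 - 16*sqrt(2)/3

By the power rule, an antiderivative is F(t) = 2*t**6/3 + 3*t**5/5 - 5*t**4/4 - 8*t**(3/2)/3 + 4*t**3/3 + 3*t.
Then F(2) - F(1) = (878/15 - 16*sqrt(2)/3) - (101/60) = 1137/20 - 16*sqrt(2)/3.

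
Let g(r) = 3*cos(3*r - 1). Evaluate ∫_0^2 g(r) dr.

sin(5) + sin(1)

Let u = 3*r - 1, so du = 3 dr. When r = 0, u = -1; when r = 2, u = 5.
The integral becomes ∫ cos(u) du from -1 to 5, with antiderivative sin(u).
Back in r: F(r) = sin(3*r - 1).
Then F(2) - F(0) = (sin(5)) - (-sin(1)) = sin(5) + sin(1).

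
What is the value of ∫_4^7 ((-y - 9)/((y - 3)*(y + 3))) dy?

Factor the denominator: y**2 - 9 = (y + 3)(y - 3).
Partial fractions: (-y - 9)/((y - 3)*(y + 3)) = 1/(y + 3) - 2/(y - 3).
An antiderivative is F(y) = -2*log(y - 3) + log(y + 3).
Then F(7) - F(4) = (log(5/8)) - (log(7)) = log(5/56).

log(5/56)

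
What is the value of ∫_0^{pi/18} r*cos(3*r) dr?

-1/9 + pi/108 + sqrt(3)/18

Integrate by parts once (u = r, dv = cos(3*r) dr).
An antiderivative is F(r) = r*sin(3*r)/3 + cos(3*r)/9.
Then F(pi/18) - F(0) = (pi/108 + sqrt(3)/18) - (1/9) = -1/9 + pi/108 + sqrt(3)/18.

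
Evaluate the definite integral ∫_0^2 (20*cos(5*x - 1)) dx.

4*sin(9) + 4*sin(1)

Let u = 5*x - 1, so du = 5 dx. When x = 0, u = -1; when x = 2, u = 9.
The integral becomes 4·∫ cos(u) du from -1 to 9, with antiderivative 4*sin(u).
Back in x: F(x) = 4*sin(5*x - 1).
Then F(2) - F(0) = (4*sin(9)) - (-4*sin(1)) = 4*sin(9) + 4*sin(1).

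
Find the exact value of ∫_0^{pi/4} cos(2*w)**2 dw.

Use the identity cos^2(2*w) = (1 + cos(4*w))/2.
An antiderivative is F(w) = w/2 + sin(4*w)/8.
Then F(pi/4) - F(0) = (pi/8) - (0) = pi/8.

pi/8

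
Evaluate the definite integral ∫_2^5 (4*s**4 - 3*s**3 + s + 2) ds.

By the power rule, an antiderivative is F(s) = 4*s**5/5 - 3*s**4/4 + s**2/2 + 2*s.
Then F(5) - F(2) = (8215/4) - (98/5) = 40683/20.

40683/20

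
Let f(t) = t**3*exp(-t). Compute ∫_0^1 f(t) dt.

Integrate by parts 3 times (u = t^3, dv = exp(-t) dt).
An antiderivative is F(t) = (-t**3 - 3*t**2 - 6*t - 6)*exp(-t).
Then F(1) - F(0) = (-16*exp(-1)) - (-6) = 6 - 16*exp(-1).

6 - 16*exp(-1)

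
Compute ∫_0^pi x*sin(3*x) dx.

Integrate by parts once (u = x, dv = sin(3*x) dx).
An antiderivative is F(x) = -x*cos(3*x)/3 + sin(3*x)/9.
Then F(pi) - F(0) = (pi/3) - (0) = pi/3.

pi/3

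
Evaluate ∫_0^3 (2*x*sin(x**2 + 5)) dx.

-cos(14) + cos(5)

Let u = x**2 + 5, so du = 2*x dx. When x = 0, u = 5; when x = 3, u = 14.
The integral becomes ∫ sin(u) du from 5 to 14, with antiderivative -cos(u).
Back in x: F(x) = -cos(x**2 + 5).
Then F(3) - F(0) = (-cos(14)) - (-cos(5)) = -cos(14) + cos(5).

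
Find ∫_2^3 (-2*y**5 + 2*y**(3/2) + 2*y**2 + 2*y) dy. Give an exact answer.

-204 - 16*sqrt(2)/5 + 36*sqrt(3)/5

By the power rule, an antiderivative is F(y) = -y**6/3 + 4*y**(5/2)/5 + 2*y**3/3 + y**2.
Then F(3) - F(2) = (-216 + 36*sqrt(3)/5) - (-12 + 16*sqrt(2)/5) = -204 - 16*sqrt(2)/5 + 36*sqrt(3)/5.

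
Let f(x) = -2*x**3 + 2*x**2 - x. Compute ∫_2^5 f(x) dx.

-237

By the power rule, an antiderivative is F(x) = -x**4/2 + 2*x**3/3 - x**2/2.
Then F(5) - F(2) = (-725/3) - (-14/3) = -237.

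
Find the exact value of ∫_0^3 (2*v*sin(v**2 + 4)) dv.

-cos(13) + cos(4)

Let u = v**2 + 4, so du = 2*v dv. When v = 0, u = 4; when v = 3, u = 13.
The integral becomes ∫ sin(u) du from 4 to 13, with antiderivative -cos(u).
Back in v: F(v) = -cos(v**2 + 4).
Then F(3) - F(0) = (-cos(13)) - (-cos(4)) = -cos(13) + cos(4).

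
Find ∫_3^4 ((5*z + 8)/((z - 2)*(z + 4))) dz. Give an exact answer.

-2*log(7) + 9*log(2)

Factor the denominator: z**2 + 2*z - 8 = (z + 4)(z - 2).
Partial fractions: (5*z + 8)/((z - 2)*(z + 4)) = 2/(z + 4) + 3/(z - 2).
An antiderivative is F(z) = 3*log(z - 2) + 2*log(z + 4).
Then F(4) - F(3) = (9*log(2)) - (log(49)) = -2*log(7) + 9*log(2).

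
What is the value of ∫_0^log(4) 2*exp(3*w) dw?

42

Let u = exp(w), so du = exp(w) dw. When w = 0, u = 1; when w = log(4), u = 4.
The integral becomes 2·∫ u**2 du from 1 to 4, with antiderivative 2*u**3/3.
Back in w: F(w) = 2*exp(3*w)/3.
Then F(log(4)) - F(0) = (128/3) - (2/3) = 42.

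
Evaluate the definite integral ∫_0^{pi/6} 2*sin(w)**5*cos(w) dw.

Let u = sin(w), so du = cos(w) dw. When w = 0, u = 0; when w = pi/6, u = 1/2.
The integral becomes 2·∫ u**5 du from 0 to 1/2, with antiderivative u**6/3.
Back in w: F(w) = sin(w)**6/3.
Then F(pi/6) - F(0) = (1/192) - (0) = 1/192.

1/192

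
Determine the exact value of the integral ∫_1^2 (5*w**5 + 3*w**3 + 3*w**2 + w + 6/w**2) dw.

301/4

By the power rule, an antiderivative is F(w) = 5*w**6/6 + 3*w**4/4 + w**3 + w**2/2 - 6/w.
Then F(2) - F(1) = (217/3) - (-35/12) = 301/4.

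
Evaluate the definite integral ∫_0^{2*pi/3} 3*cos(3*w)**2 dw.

pi

Use the identity cos^2(3*w) = (1 + cos(6*w))/2.
An antiderivative is F(w) = 3*w/2 + sin(6*w)/4.
Then F(2*pi/3) - F(0) = (pi) - (0) = pi.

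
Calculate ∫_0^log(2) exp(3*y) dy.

7/3

Let u = exp(y), so du = exp(y) dy. When y = 0, u = 1; when y = log(2), u = 2.
The integral becomes ∫ u**2 du from 1 to 2, with antiderivative u**3/3.
Back in y: F(y) = exp(3*y)/3.
Then F(log(2)) - F(0) = (8/3) - (1/3) = 7/3.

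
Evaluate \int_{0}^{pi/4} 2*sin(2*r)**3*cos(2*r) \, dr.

1/4

Let u = sin(2*r), so du = 2*cos(2*r) dr. When r = 0, u = 0; when r = pi/4, u = 1.
The integral becomes ∫ u**3 du from 0 to 1, with antiderivative u**4/4.
Back in r: F(r) = sin(2*r)**4/4.
Then F(pi/4) - F(0) = (1/4) - (0) = 1/4.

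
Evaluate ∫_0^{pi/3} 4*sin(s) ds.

2

An antiderivative is F(s) = -4*cos(s).
Then F(pi/3) - F(0) = (-2) - (-4) = 2.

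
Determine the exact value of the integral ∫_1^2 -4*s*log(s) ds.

Integrate by parts once (u = ln s, dv = -4*s ds).
An antiderivative is F(s) = -s**2*(2*log(s) - 1).
Then F(2) - F(1) = (4 - 8*log(2)) - (1) = 3 - 8*log(2).

3 - 8*log(2)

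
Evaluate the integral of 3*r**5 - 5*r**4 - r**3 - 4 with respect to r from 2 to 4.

By the power rule, an antiderivative is F(r) = r**6/2 - r**5 - r**4/4 - 4*r.
Then F(4) - F(2) = (944) - (-12) = 956.

956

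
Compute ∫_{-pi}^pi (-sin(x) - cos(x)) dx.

An antiderivative is F(x) = -sin(x) + cos(x).
Then F(pi) - F(-pi) = (-1) - (-1) = 0.

0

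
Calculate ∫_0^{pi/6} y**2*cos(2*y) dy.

-sqrt(3)/8 + sqrt(3)*pi**2/144 + pi/24

Integrate by parts twice (u = y^2, dv = cos(2*y) dy).
An antiderivative is F(y) = y**2*sin(2*y)/2 + y*cos(2*y)/2 - sin(2*y)/4.
Then F(pi/6) - F(0) = (-sqrt(3)/8 + sqrt(3)*pi**2/144 + pi/24) - (0) = -sqrt(3)/8 + sqrt(3)*pi**2/144 + pi/24.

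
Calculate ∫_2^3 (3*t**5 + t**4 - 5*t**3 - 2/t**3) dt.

By the power rule, an antiderivative is F(t) = t**6/2 + t**5/5 - 5*t**4/4 + t**(-2).
Then F(3) - F(2) = (56153/180) - (373/20) = 13199/45.

13199/45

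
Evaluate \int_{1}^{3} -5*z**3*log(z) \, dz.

25 - 405*log(3)/4

Integrate by parts once (u = ln z, dv = -5*z**3 dz).
An antiderivative is F(z) = -5*z**4*(4*log(z) - 1)/16.
Then F(3) - F(1) = (405/16 - 405*log(3)/4) - (5/16) = 25 - 405*log(3)/4.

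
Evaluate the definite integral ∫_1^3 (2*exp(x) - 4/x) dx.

-2*exp(1) - 4*log(3) + 2*exp(3)

An antiderivative is F(x) = 2*exp(x) - 4*log(x).
Then F(3) - F(1) = (-log(81) + 2*exp(3)) - (2*exp(1)) = -2*exp(1) - 4*log(3) + 2*exp(3).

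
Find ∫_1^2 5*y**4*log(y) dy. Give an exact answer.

Integrate by parts once (u = ln y, dv = 5*y**4 dy).
An antiderivative is F(y) = y**5*(5*log(y) - 1)/5.
Then F(2) - F(1) = (-32/5 + 32*log(2)) - (-1/5) = -31/5 + 32*log(2).

-31/5 + 32*log(2)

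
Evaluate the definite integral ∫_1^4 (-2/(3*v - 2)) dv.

-2*log(10)/3

An antiderivative is F(v) = -2*log(3*v - 2)/3.
Then F(4) - F(1) = (-2*log(10)/3) - (0) = -2*log(10)/3.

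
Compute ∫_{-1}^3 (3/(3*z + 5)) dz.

An antiderivative is F(z) = log(3*z + 5).
Then F(3) - F(-1) = (log(14)) - (log(2)) = log(7).

log(7)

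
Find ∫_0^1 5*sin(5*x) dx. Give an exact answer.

1 - cos(5)

Let u = 5*x, so du = 5 dx. When x = 0, u = 0; when x = 1, u = 5.
The integral becomes ∫ sin(u) du from 0 to 5, with antiderivative -cos(u).
Back in x: F(x) = -cos(5*x).
Then F(1) - F(0) = (-cos(5)) - (-1) = 1 - cos(5).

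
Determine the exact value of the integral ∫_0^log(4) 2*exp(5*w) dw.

2046/5

Let u = exp(w), so du = exp(w) dw. When w = 0, u = 1; when w = log(4), u = 4.
The integral becomes 2·∫ u**4 du from 1 to 4, with antiderivative 2*u**5/5.
Back in w: F(w) = 2*exp(5*w)/5.
Then F(log(4)) - F(0) = (2048/5) - (2/5) = 2046/5.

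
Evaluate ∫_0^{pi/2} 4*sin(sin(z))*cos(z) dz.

4 - 4*cos(1)

Let u = sin(z), so du = cos(z) dz. When z = 0, u = 0; when z = pi/2, u = 1.
The integral becomes 4·∫ sin(u) du from 0 to 1, with antiderivative -4*cos(u).
Back in z: F(z) = -4*cos(sin(z)).
Then F(pi/2) - F(0) = (-4*cos(1)) - (-4) = 4 - 4*cos(1).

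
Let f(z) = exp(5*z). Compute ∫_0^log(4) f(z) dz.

1023/5

Let u = exp(z), so du = exp(z) dz. When z = 0, u = 1; when z = log(4), u = 4.
The integral becomes ∫ u**4 du from 1 to 4, with antiderivative u**5/5.
Back in z: F(z) = exp(5*z)/5.
Then F(log(4)) - F(0) = (1024/5) - (1/5) = 1023/5.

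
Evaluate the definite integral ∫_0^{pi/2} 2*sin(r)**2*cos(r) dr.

Let u = sin(r), so du = cos(r) dr. When r = 0, u = 0; when r = pi/2, u = 1.
The integral becomes 2·∫ u**2 du from 0 to 1, with antiderivative 2*u**3/3.
Back in r: F(r) = 2*sin(r)**3/3.
Then F(pi/2) - F(0) = (2/3) - (0) = 2/3.

2/3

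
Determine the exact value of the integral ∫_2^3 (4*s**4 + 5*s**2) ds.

3007/15

By the power rule, an antiderivative is F(s) = 4*s**5/5 + 5*s**3/3.
Then F(3) - F(2) = (1197/5) - (584/15) = 3007/15.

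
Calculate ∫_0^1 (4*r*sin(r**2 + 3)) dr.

Let u = r**2 + 3, so du = 2*r dr. When r = 0, u = 3; when r = 1, u = 4.
The integral becomes 2·∫ sin(u) du from 3 to 4, with antiderivative -2*cos(u).
Back in r: F(r) = -2*cos(r**2 + 3).
Then F(1) - F(0) = (-2*cos(4)) - (-2*cos(3)) = 2*cos(3) - 2*cos(4).

2*cos(3) - 2*cos(4)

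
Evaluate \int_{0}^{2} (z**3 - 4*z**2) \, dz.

-20/3

By the power rule, an antiderivative is F(z) = z**4/4 - 4*z**3/3.
Then F(2) - F(0) = (-20/3) - (0) = -20/3.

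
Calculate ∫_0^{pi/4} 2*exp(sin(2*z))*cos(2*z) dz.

-1 + E

Let u = sin(2*z), so du = 2*cos(2*z) dz. When z = 0, u = 0; when z = pi/4, u = 1.
The integral becomes ∫ exp(u) du from 0 to 1, with antiderivative exp(u).
Back in z: F(z) = exp(sin(2*z)).
Then F(pi/4) - F(0) = (E) - (1) = -1 + E.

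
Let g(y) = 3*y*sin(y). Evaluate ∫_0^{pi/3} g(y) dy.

Integrate by parts once (u = y, dv = 3*sin(y) dy).
An antiderivative is F(y) = -3*y*cos(y) + 3*sin(y).
Then F(pi/3) - F(0) = (-pi/2 + 3*sqrt(3)/2) - (0) = -pi/2 + 3*sqrt(3)/2.

-pi/2 + 3*sqrt(3)/2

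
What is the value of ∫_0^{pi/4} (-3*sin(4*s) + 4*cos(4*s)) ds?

An antiderivative is F(s) = sin(4*s) + 3*cos(4*s)/4.
Then F(pi/4) - F(0) = (-3/4) - (3/4) = -3/2.

-3/2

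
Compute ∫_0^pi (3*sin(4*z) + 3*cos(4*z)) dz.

0

An antiderivative is F(z) = 3*sin(4*z)/4 - 3*cos(4*z)/4.
Then F(pi) - F(0) = (-3/4) - (-3/4) = 0.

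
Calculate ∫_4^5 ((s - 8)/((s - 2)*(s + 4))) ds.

log(27/32)

Factor the denominator: s**2 + 2*s - 8 = (s + 4)(s - 2).
Partial fractions: (s - 8)/((s - 2)*(s + 4)) = 2/(s + 4) - 1/(s - 2).
An antiderivative is F(s) = -log(s - 2) + 2*log(s + 4).
Then F(5) - F(4) = (log(27)) - (log(32)) = log(27/32).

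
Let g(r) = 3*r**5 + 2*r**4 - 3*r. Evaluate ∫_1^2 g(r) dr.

By the power rule, an antiderivative is F(r) = r**6/2 + 2*r**5/5 - 3*r**2/2.
Then F(2) - F(1) = (194/5) - (-3/5) = 197/5.

197/5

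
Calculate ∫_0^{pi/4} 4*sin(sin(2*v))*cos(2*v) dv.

Let u = sin(2*v), so du = 2*cos(2*v) dv. When v = 0, u = 0; when v = pi/4, u = 1.
The integral becomes 2·∫ sin(u) du from 0 to 1, with antiderivative -2*cos(u).
Back in v: F(v) = -2*cos(sin(2*v)).
Then F(pi/4) - F(0) = (-2*cos(1)) - (-2) = 2 - 2*cos(1).

2 - 2*cos(1)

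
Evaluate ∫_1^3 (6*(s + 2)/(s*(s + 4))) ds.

Factor the denominator: s**2 + 4*s = (s + 4)s.
Partial fractions: 6*(s + 2)/(s*(s + 4)) = 3/(s + 4) + 3/s.
An antiderivative is F(s) = 3*log(s) + 3*log(s + 4).
Then F(3) - F(1) = (3*log(3) + 3*log(7)) - (3*log(5)) = -3*log(5) + 3*log(3) + 3*log(7).

-3*log(5) + 3*log(3) + 3*log(7)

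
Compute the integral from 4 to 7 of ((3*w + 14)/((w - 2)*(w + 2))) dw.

Factor the denominator: w**2 - 4 = (w + 2)(w - 2).
Partial fractions: (3*w + 14)/((w - 2)*(w + 2)) = -2/(w + 2) + 5/(w - 2).
An antiderivative is F(w) = 5*log(w - 2) - 2*log(w + 2).
Then F(7) - F(4) = (-4*log(3) + 5*log(5)) - (log(8/9)) = -2*log(3) - 3*log(2) + 5*log(5).

-2*log(3) - 3*log(2) + 5*log(5)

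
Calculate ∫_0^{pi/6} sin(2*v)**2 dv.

-sqrt(3)/16 + pi/12

Use the identity sin^2(2*v) = (1 - cos(4*v))/2.
An antiderivative is F(v) = v/2 - sin(4*v)/8.
Then F(pi/6) - F(0) = (-sqrt(3)/16 + pi/12) - (0) = -sqrt(3)/16 + pi/12.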